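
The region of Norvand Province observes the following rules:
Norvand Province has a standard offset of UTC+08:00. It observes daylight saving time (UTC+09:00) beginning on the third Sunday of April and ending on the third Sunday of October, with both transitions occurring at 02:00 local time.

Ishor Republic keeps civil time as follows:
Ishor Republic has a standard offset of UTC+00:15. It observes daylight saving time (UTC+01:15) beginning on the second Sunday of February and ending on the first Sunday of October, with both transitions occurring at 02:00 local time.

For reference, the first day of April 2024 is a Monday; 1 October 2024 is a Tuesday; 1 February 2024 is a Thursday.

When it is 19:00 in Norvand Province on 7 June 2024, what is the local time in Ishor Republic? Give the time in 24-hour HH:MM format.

11:15

1 April 2024 is a Monday, so the first Sunday is April 7 and the third is April 21.
1 October 2024 is a Tuesday, so the first Sunday is October 6 and the third is October 20.
Daylight saving runs 21 April – 20 October; 7 June 2024 is inside that window, so Norvand Province is at UTC+09:00.
19:00 Norvand Province − 9h = 10:00 UTC.
1 February 2024 is a Thursday, so the first Sunday is February 4 and the second is February 11.
1 October 2024 is a Tuesday, so the first Sunday is October 6.
At the standard offset (UTC+00:15), 10:00 UTC + 0h15m = 10:15 Ishor Republic standard time.
The standard-time date in Ishor Republic, 7 June 2024, falls between 11 February and 6 October, so daylight saving is in effect and Ishor Republic is at UTC+01:15.
10:00 UTC + 1h15m = 11:15 Ishor Republic.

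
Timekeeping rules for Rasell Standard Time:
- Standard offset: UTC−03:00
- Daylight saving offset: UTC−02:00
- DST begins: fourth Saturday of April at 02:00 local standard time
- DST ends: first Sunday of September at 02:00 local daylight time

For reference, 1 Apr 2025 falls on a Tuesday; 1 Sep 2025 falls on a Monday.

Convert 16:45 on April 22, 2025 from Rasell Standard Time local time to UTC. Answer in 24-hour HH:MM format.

1 April 2025 is a Tuesday, so the first Saturday is April 5 and the fourth is April 26.
1 September 2025 is a Monday, so the first Sunday is September 7.
Daylight saving runs 26 April – 7 September; April 22, 2025 is outside that window, so Rasell Standard Time is on standard time at UTC−03:00.
16:45 local + 3h = 19:45 UTC.

19:45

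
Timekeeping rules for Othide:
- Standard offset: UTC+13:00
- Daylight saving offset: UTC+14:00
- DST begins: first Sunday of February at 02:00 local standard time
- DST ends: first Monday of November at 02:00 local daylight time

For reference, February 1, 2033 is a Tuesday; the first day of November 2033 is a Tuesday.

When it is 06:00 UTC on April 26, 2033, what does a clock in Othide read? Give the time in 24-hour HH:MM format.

20:00

1 February 2033 is a Tuesday, so the first Sunday is February 6.
1 November 2033 is a Tuesday, so the first Monday is November 7.
At the standard offset (UTC+13:00), 06:00 UTC + 13h = 19:00 Othide standard time.
The standard-time date in Othide, April 26, 2033, lies within the daylight-saving period (6 February – 7 November), so Othide is on daylight time, UTC+14:00.
06:00 UTC + 14h = 20:00 local.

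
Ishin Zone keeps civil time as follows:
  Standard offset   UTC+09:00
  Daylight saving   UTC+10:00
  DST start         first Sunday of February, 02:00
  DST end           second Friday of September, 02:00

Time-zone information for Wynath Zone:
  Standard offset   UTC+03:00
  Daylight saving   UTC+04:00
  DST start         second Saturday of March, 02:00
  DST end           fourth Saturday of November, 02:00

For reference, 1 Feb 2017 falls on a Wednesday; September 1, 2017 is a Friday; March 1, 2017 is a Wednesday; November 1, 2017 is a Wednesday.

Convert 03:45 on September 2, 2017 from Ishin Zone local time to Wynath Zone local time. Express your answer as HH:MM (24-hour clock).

1 February 2017 is a Wednesday, so the first Sunday is February 5.
1 September 2017 is a Friday, so the first Friday is September 1 and the second is September 8.
September 2, 2017 falls between 5 February and 8 September, so daylight saving is in effect and Ishin Zone is at UTC+10:00.
03:45 Ishin Zone − 10h = 17:45 UTC (rolling into the previous day, 1 September 2017).
1 March 2017 is a Wednesday, so the first Saturday is March 4 and the second is March 11.
1 November 2017 is a Wednesday, so the first Saturday is November 4 and the fourth is November 25.
At the standard offset (UTC+03:00), 17:45 UTC + 3h = 20:45 Wynath Zone standard time.
The standard-time date in Wynath Zone, September 1, 2017, falls between 11 March and 25 November, so daylight saving is in effect and Wynath Zone is at UTC+04:00.
17:45 UTC + 4h = 21:45 Wynath Zone.

21:45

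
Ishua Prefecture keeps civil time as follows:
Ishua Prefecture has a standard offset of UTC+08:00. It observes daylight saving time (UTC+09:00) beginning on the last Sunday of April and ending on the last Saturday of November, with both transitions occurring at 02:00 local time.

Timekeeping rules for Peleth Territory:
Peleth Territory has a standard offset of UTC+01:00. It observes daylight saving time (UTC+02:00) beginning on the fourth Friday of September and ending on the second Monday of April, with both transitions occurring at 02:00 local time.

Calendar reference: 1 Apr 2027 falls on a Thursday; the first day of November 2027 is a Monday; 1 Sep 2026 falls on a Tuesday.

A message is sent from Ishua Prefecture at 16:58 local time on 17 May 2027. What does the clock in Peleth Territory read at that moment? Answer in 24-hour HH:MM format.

08:58

1 April 2027 is a Thursday, so Sundays fall on 4, 11, 18, 25; the last is April 25.
1 November 2027 is a Monday, so Saturdays fall on 6, 13, 20, 27; the last is November 27.
17 May 2027 falls between 25 April and 27 November, so daylight saving is in effect and Ishua Prefecture is at UTC+09:00.
16:58 Ishua Prefecture − 9h = 07:58 UTC.
1 September 2026 is a Tuesday, so the first Friday is September 4 and the fourth is September 25.
1 April 2027 is a Thursday, so the first Monday is April 5 and the second is April 12.
At the standard offset (UTC+01:00), 07:58 UTC + 1h = 08:58 Peleth Territory standard time.
The standard-time date in Peleth Territory, 17 May 2027, does not fall between 25 September 2026 and 12 April 2027, so daylight saving is not in effect and Peleth Territory is at UTC+01:00.
07:58 UTC + 1h = 08:58 Peleth Territory.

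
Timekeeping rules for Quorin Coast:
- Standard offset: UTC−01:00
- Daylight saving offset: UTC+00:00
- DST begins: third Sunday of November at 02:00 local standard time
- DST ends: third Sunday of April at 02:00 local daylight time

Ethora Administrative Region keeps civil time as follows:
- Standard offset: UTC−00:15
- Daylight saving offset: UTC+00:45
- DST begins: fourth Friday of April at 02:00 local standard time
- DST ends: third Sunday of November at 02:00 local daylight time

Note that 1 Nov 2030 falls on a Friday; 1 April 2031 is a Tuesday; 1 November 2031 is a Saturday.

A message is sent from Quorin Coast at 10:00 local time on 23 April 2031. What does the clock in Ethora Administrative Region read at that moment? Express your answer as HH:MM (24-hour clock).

1 November 2030 is a Friday, so the first Sunday is November 3 and the third is November 17.
1 April 2031 is a Tuesday, so the first Sunday is April 6 and the third is April 20.
23 April 2031 is outside the daylight-saving period (17 November 2030 – 20 April 2031), so Quorin Coast is on standard time, UTC−01:00.
10:00 Quorin Coast + 1h = 11:00 UTC.
1 April 2031 is a Tuesday, so the first Friday is April 4 and the fourth is April 25.
1 November 2031 is a Saturday, so the first Sunday is November 2 and the third is November 16.
At the standard offset (UTC−00:15), 11:00 UTC − 0h15m = 10:45 Ethora Administrative Region standard time.
Daylight saving runs 25 April – 16 November; the standard-time date in Ethora Administrative Region, 23 April 2031, is outside that window, so Ethora Administrative Region is on standard time at UTC−00:15.
11:00 UTC − 0h15m = 10:45 Ethora Administrative Region.

10:45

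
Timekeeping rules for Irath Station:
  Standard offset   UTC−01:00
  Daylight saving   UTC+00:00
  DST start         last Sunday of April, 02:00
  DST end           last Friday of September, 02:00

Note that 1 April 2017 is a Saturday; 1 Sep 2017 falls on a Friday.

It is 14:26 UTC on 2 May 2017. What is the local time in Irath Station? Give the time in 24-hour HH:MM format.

14:26

1 April 2017 is a Saturday, so Sundays fall on 2, 9, 16, 23, 30; the last is April 30.
1 September 2017 is a Friday, so Fridays fall on 1, 8, 15, 22, 29; the last is September 29.
At the standard offset (UTC−01:00), 14:26 UTC − 1h = 13:26 Irath Station standard time.
The standard-time date in Irath Station, 2 May 2017, lies within the daylight-saving period (30 April – 29 September), so Irath Station is on daylight time, UTC+00:00.
14:26 UTC + 0h = 14:26 local.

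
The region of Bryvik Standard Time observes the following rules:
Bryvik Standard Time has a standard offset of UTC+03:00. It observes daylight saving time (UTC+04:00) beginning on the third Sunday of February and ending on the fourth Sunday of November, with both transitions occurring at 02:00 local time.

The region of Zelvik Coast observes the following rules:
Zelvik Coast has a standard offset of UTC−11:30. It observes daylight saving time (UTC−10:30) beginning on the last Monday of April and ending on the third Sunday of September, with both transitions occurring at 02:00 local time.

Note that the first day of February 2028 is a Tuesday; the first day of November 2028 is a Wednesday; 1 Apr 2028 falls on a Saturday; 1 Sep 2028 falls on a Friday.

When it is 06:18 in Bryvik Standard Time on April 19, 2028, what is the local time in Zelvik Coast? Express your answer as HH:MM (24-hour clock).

1 February 2028 is a Tuesday, so the first Sunday is February 6 and the third is February 20.
1 November 2028 is a Wednesday, so the first Sunday is November 5 and the fourth is November 26.
April 19, 2028 falls between 20 February and 26 November, so daylight saving is in effect and Bryvik Standard Time is at UTC+04:00.
06:18 Bryvik Standard Time − 4h = 02:18 UTC.
1 April 2028 is a Saturday, so Mondays fall on 3, 10, 17, 24; the last is April 24.
1 September 2028 is a Friday, so the first Sunday is September 3 and the third is September 17.
At the standard offset (UTC−11:30), 02:18 UTC − 11h30m = 14:48 Zelvik Coast standard time (rolling into the previous day, 18 April 2028).
The standard-time date in Zelvik Coast, April 18, 2028, is outside the daylight-saving period (24 April – 17 September), so Zelvik Coast is on standard time, UTC−11:30.
02:18 UTC − 11h30m = 14:48 Zelvik Coast (rolling into the previous day, 18 April 2028).

14:48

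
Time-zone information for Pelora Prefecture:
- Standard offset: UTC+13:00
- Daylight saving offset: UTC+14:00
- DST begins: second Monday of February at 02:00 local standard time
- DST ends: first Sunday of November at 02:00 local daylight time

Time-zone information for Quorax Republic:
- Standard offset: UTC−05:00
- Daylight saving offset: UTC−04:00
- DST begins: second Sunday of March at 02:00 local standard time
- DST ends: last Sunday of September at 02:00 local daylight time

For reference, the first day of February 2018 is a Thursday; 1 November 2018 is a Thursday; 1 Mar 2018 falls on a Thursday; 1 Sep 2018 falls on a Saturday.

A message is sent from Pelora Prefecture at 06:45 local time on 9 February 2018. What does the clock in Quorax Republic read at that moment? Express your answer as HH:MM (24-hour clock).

12:45

1 February 2018 is a Thursday, so the first Monday is February 5 and the second is February 12.
1 November 2018 is a Thursday, so the first Sunday is November 4.
9 February 2018 is outside the daylight-saving period (12 February – 4 November), so Pelora Prefecture is on standard time, UTC+13:00.
06:45 Pelora Prefecture − 13h = 17:45 UTC (rolling into the previous day, 8 February 2018).
1 March 2018 is a Thursday, so the first Sunday is March 4 and the second is March 11.
1 September 2018 is a Saturday, so Sundays fall on 2, 9, 16, 23, 30; the last is September 30.
At the standard offset (UTC−05:00), 17:45 UTC − 5h = 12:45 Quorax Republic standard time.
The standard-time date in Quorax Republic, 8 February 2018, is outside the daylight-saving period (11 March – 30 September), so Quorax Republic is on standard time, UTC−05:00.
17:45 UTC − 5h = 12:45 Quorax Republic.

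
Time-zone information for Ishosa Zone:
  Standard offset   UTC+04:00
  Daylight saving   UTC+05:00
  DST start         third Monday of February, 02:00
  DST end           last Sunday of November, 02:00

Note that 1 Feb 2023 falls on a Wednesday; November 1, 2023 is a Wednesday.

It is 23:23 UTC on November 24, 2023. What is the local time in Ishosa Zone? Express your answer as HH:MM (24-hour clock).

1 February 2023 is a Wednesday, so the first Monday is February 6 and the third is February 20.
1 November 2023 is a Wednesday, so Sundays fall on 5, 12, 19, 26; the last is November 26.
At the standard offset (UTC+04:00), 23:23 UTC + 4h = 03:23 Ishosa Zone standard time (rolling into the next day, 25 November 2023).
The standard-time date in Ishosa Zone, November 25, 2023, lies within the daylight-saving period (20 February – 26 November), so Ishosa Zone is on daylight time, UTC+05:00.
23:23 UTC + 5h = 04:23 local (rolling into the next day, 25 November 2023).

04:23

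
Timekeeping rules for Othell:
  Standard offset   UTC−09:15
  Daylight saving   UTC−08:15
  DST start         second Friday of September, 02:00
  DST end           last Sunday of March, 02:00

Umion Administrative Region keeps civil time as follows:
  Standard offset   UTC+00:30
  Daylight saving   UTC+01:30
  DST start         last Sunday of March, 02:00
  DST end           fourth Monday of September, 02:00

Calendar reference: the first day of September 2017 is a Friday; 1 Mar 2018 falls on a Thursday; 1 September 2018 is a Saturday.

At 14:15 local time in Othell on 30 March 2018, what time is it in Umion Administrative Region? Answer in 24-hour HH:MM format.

01:00

1 September 2017 is a Friday, so the first Friday is September 1 and the second is September 8.
1 March 2018 is a Thursday, so Sundays fall on 4, 11, 18, 25; the last is March 25.
Daylight saving runs 8 September 2017 – 25 March 2018; 30 March 2018 is outside that window, so Othell is on standard time at UTC−09:15.
14:15 Othell + 9h15m = 23:30 UTC.
1 March 2018 is a Thursday, so Sundays fall on 4, 11, 18, 25; the last is March 25.
1 September 2018 is a Saturday, so the first Monday is September 3 and the fourth is September 24.
At the standard offset (UTC+00:30), 23:30 UTC + 0h30m = 00:00 Umion Administrative Region standard time (rolling into the next day, 31 March 2018).
The standard-time date in Umion Administrative Region, 31 March 2018, falls between 25 March and 24 September, so daylight saving is in effect and Umion Administrative Region is at UTC+01:30.
23:30 UTC + 1h30m = 01:00 Umion Administrative Region (rolling into the next day, 31 March 2018).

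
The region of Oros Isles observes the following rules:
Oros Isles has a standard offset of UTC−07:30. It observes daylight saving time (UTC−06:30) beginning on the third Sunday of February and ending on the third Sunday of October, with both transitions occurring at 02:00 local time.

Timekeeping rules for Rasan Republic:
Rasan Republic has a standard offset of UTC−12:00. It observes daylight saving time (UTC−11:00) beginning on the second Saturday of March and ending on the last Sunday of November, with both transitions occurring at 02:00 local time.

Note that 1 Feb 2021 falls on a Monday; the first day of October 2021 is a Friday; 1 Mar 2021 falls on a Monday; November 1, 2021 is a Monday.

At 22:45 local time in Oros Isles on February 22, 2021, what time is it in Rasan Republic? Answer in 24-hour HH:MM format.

17:15

1 February 2021 is a Monday, so the first Sunday is February 7 and the third is February 21.
1 October 2021 is a Friday, so the first Sunday is October 3 and the third is October 17.
Daylight saving runs 21 February – 17 October; February 22, 2021 is inside that window, so Oros Isles is at UTC−06:30.
22:45 Oros Isles + 6h30m = 05:15 UTC (rolling into the next day, 23 February 2021).
1 March 2021 is a Monday, so the first Saturday is March 6 and the second is March 13.
1 November 2021 is a Monday, so Sundays fall on 7, 14, 21, 28; the last is November 28.
At the standard offset (UTC−12:00), 05:15 UTC − 12h = 17:15 Rasan Republic standard time (rolling into the previous day, 22 February 2021).
Daylight saving runs 13 March – 28 November; the standard-time date in Rasan Republic, February 22, 2021, is outside that window, so Rasan Republic is on standard time at UTC−12:00.
05:15 UTC − 12h = 17:15 Rasan Republic (rolling into the previous day, 22 February 2021).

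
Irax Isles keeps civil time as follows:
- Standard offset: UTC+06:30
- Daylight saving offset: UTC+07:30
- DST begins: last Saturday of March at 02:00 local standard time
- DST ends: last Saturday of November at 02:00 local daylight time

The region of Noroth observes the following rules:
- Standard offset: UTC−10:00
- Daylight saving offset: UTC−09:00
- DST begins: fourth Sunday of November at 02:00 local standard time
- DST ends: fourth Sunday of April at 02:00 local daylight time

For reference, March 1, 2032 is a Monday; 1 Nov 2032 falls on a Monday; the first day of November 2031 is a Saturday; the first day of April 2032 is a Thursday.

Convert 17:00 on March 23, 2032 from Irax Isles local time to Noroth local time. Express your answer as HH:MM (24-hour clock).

01:30

1 March 2032 is a Monday, so Saturdays fall on 6, 13, 20, 27; the last is March 27.
1 November 2032 is a Monday, so Saturdays fall on 6, 13, 20, 27; the last is November 27.
Daylight saving runs 27 March – 27 November; March 23, 2032 is outside that window, so Irax Isles is on standard time at UTC+06:30.
17:00 Irax Isles − 6h30m = 10:30 UTC.
1 November 2031 is a Saturday, so the first Sunday is November 2 and the fourth is November 23.
1 April 2032 is a Thursday, so the first Sunday is April 4 and the fourth is April 25.
At the standard offset (UTC−10:00), 10:30 UTC − 10h = 00:30 Noroth standard time.
The standard-time date in Noroth, March 23, 2032, lies within the daylight-saving period (23 November 2031 – 25 April 2032), so Noroth is on daylight time, UTC−09:00.
10:30 UTC − 9h = 01:30 Noroth.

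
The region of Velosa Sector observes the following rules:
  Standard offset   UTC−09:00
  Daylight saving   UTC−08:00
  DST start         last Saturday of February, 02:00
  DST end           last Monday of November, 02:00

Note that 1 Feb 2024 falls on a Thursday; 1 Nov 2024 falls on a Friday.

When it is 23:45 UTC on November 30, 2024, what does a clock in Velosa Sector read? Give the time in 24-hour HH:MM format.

14:45

1 February 2024 is a Thursday, so Saturdays fall on 3, 10, 17, 24; the last is February 24.
1 November 2024 is a Friday, so Mondays fall on 4, 11, 18, 25; the last is November 25.
At the standard offset (UTC−09:00), 23:45 UTC − 9h = 14:45 Velosa Sector standard time.
Daylight saving runs 24 February – 25 November; the standard-time date in Velosa Sector, November 30, 2024, is outside that window, so Velosa Sector is on standard time at UTC−09:00.
23:45 UTC − 9h = 14:45 local.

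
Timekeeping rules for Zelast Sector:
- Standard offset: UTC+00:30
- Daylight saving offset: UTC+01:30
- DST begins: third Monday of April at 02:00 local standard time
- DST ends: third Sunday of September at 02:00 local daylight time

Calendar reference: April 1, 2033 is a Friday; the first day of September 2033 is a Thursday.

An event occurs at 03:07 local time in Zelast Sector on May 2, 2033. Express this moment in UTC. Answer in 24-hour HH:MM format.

01:37

1 April 2033 is a Friday, so the first Monday is April 4 and the third is April 18.
1 September 2033 is a Thursday, so the first Sunday is September 4 and the third is September 18.
May 2, 2033 lies within the daylight-saving period (18 April – 18 September), so Zelast Sector is on daylight time, UTC+01:30.
03:07 local − 1h30m = 01:37 UTC.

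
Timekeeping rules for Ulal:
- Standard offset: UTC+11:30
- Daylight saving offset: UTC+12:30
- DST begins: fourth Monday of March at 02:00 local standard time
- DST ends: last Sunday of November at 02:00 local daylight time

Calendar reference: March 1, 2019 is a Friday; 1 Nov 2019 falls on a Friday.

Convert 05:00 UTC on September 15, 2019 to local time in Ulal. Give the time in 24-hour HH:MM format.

1 March 2019 is a Friday, so the first Monday is March 4 and the fourth is March 25.
1 November 2019 is a Friday, so Sundays fall on 3, 10, 17, 24; the last is November 24.
At the standard offset (UTC+11:30), 05:00 UTC + 11h30m = 16:30 Ulal standard time.
The standard-time date in Ulal, September 15, 2019, lies within the daylight-saving period (25 March – 24 November), so Ulal is on daylight time, UTC+12:30.
05:00 UTC + 12h30m = 17:30 local.

17:30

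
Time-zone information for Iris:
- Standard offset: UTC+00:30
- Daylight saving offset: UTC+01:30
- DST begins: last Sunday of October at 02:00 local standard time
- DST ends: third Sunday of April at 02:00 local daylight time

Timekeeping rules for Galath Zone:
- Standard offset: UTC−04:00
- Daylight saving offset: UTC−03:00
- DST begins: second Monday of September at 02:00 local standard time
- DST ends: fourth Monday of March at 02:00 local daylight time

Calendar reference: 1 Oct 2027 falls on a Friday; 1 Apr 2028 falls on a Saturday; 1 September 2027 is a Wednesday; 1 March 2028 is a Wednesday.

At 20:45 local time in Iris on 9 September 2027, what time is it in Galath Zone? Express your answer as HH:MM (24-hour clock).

16:15

1 October 2027 is a Friday, so Sundays fall on 3, 10, 17, 24, 31; the last is October 31.
1 April 2028 is a Saturday, so the first Sunday is April 2 and the third is April 16.
Daylight saving runs 31 October 2027 – 16 April 2028; 9 September 2027 is outside that window, so Iris is on standard time at UTC+00:30.
20:45 Iris − 0h30m = 20:15 UTC.
1 September 2027 is a Wednesday, so the first Monday is September 6 and the second is September 13.
1 March 2028 is a Wednesday, so the first Monday is March 6 and the fourth is March 27.
At the standard offset (UTC−04:00), 20:15 UTC − 4h = 16:15 Galath Zone standard time.
The standard-time date in Galath Zone, 9 September 2027, does not fall between 13 September 2027 and 27 March 2028, so daylight saving is not in effect and Galath Zone is at UTC−04:00.
20:15 UTC − 4h = 16:15 Galath Zone.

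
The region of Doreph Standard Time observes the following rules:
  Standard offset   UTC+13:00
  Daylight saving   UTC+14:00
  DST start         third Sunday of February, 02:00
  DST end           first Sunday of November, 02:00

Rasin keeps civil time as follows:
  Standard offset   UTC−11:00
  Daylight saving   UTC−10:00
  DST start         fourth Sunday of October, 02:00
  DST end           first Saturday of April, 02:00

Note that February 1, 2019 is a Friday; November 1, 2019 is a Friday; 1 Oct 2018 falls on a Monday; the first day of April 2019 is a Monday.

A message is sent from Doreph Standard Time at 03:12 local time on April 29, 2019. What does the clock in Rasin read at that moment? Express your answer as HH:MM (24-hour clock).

02:12

1 February 2019 is a Friday, so the first Sunday is February 3 and the third is February 17.
1 November 2019 is a Friday, so the first Sunday is November 3.
Daylight saving runs 17 February – 3 November; April 29, 2019 is inside that window, so Doreph Standard Time is at UTC+14:00.
03:12 Doreph Standard Time − 14h = 13:12 UTC (rolling into the previous day, 28 April 2019).
1 October 2018 is a Monday, so the first Sunday is October 7 and the fourth is October 28.
1 April 2019 is a Monday, so the first Saturday is April 6.
At the standard offset (UTC−11:00), 13:12 UTC − 11h = 02:12 Rasin standard time.
The standard-time date in Rasin, April 28, 2019, does not fall between 28 October 2018 and 6 April 2019, so daylight saving is not in effect and Rasin is at UTC−11:00.
13:12 UTC − 11h = 02:12 Rasin.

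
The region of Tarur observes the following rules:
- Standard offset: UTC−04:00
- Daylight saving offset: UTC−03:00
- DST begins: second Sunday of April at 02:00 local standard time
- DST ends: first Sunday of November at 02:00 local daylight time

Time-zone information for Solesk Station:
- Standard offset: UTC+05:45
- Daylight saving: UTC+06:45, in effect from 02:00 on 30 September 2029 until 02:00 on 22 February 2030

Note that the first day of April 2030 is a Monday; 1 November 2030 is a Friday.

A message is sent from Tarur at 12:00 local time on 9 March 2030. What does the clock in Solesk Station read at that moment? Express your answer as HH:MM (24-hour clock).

1 April 2030 is a Monday, so the first Sunday is April 7 and the second is April 14.
1 November 2030 is a Friday, so the first Sunday is November 3.
Daylight saving runs 14 April – 3 November; 9 March 2030 is outside that window, so Tarur is on standard time at UTC−04:00.
12:00 Tarur + 4h = 16:00 UTC.
At the standard offset (UTC+05:45), 16:00 UTC + 5h45m = 21:45 Solesk Station standard time.
The standard-time date in Solesk Station, 9 March 2030, does not fall between 30 September 2029 and 22 February 2030, so daylight saving is not in effect and Solesk Station is at UTC+05:45.
16:00 UTC + 5h45m = 21:45 Solesk Station.

21:45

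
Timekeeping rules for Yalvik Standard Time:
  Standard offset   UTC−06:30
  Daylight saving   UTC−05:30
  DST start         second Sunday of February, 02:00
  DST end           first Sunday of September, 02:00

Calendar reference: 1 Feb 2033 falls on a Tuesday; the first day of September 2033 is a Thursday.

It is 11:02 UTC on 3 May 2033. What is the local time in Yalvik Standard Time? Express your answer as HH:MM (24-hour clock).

05:32

1 February 2033 is a Tuesday, so the first Sunday is February 6 and the second is February 13.
1 September 2033 is a Thursday, so the first Sunday is September 4.
At the standard offset (UTC−06:30), 11:02 UTC − 6h30m = 04:32 Yalvik Standard Time standard time.
The standard-time date in Yalvik Standard Time, 3 May 2033, lies within the daylight-saving period (13 February – 4 September), so Yalvik Standard Time is on daylight time, UTC−05:30.
11:02 UTC − 5h30m = 05:32 local.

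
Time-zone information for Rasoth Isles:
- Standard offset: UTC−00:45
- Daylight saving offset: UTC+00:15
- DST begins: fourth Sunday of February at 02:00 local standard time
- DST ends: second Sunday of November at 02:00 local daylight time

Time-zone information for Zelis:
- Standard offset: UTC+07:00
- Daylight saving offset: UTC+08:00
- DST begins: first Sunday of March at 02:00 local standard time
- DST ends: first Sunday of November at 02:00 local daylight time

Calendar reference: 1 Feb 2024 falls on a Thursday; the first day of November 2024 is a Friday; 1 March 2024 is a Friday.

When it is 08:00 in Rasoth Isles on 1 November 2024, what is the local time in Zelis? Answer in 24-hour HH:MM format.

1 February 2024 is a Thursday, so the first Sunday is February 4 and the fourth is February 25.
1 November 2024 is a Friday, so the first Sunday is November 3 and the second is November 10.
Daylight saving runs 25 February – 10 November; 1 November 2024 is inside that window, so Rasoth Isles is at UTC+00:15.
08:00 Rasoth Isles − 0h15m = 07:45 UTC.
1 March 2024 is a Friday, so the first Sunday is March 3.
1 November 2024 is a Friday, so the first Sunday is November 3.
At the standard offset (UTC+07:00), 07:45 UTC + 7h = 14:45 Zelis standard time.
Daylight saving runs 3 March – 3 November; the standard-time date in Zelis, 1 November 2024, is inside that window, so Zelis is at UTC+08:00.
07:45 UTC + 8h = 15:45 Zelis.

15:45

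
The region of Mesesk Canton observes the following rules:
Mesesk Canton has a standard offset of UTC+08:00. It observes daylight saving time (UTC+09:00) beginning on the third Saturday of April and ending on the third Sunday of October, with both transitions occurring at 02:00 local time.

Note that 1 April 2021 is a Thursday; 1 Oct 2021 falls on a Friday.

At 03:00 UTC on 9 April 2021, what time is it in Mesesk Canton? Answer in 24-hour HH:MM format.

11:00

1 April 2021 is a Thursday, so the first Saturday is April 3 and the third is April 17.
1 October 2021 is a Friday, so the first Sunday is October 3 and the third is October 17.
At the standard offset (UTC+08:00), 03:00 UTC + 8h = 11:00 Mesesk Canton standard time.
Daylight saving runs 17 April – 17 October; the standard-time date in Mesesk Canton, 9 April 2021, is outside that window, so Mesesk Canton is on standard time at UTC+08:00.
03:00 UTC + 8h = 11:00 local.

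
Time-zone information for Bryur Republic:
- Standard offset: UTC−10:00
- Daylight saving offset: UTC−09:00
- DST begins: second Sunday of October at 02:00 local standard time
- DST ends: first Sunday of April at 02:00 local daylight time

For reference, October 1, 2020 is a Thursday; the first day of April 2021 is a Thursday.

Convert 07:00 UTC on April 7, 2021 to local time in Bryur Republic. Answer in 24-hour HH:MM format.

1 October 2020 is a Thursday, so the first Sunday is October 4 and the second is October 11.
1 April 2021 is a Thursday, so the first Sunday is April 4.
At the standard offset (UTC−10:00), 07:00 UTC − 10h = 21:00 Bryur Republic standard time (rolling into the previous day, 6 April 2021).
Daylight saving runs 11 October 2020 – 4 April 2021; the standard-time date in Bryur Republic, April 6, 2021, is outside that window, so Bryur Republic is on standard time at UTC−10:00.
07:00 UTC − 10h = 21:00 local (rolling into the previous day, 6 April 2021).

21:00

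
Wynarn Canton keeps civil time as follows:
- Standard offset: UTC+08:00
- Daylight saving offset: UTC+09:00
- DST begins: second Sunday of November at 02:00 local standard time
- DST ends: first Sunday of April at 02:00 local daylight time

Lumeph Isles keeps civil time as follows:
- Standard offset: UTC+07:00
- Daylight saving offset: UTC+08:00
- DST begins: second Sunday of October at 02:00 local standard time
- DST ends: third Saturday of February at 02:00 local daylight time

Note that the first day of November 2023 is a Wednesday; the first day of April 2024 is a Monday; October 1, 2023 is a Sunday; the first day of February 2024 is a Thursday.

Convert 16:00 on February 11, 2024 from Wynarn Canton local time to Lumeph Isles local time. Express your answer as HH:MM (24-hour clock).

1 November 2023 is a Wednesday, so the first Sunday is November 5 and the second is November 12.
1 April 2024 is a Monday, so the first Sunday is April 7.
February 11, 2024 falls between 12 November 2023 and 7 April 2024, so daylight saving is in effect and Wynarn Canton is at UTC+09:00.
16:00 Wynarn Canton − 9h = 07:00 UTC.
1 October 2023 is a Sunday, so the first Sunday is October 1 and the second is October 8.
1 February 2024 is a Thursday, so the first Saturday is February 3 and the third is February 17.
At the standard offset (UTC+07:00), 07:00 UTC + 7h = 14:00 Lumeph Isles standard time.
The standard-time date in Lumeph Isles, February 11, 2024, falls between 8 October 2023 and 17 February 2024, so daylight saving is in effect and Lumeph Isles is at UTC+08:00.
07:00 UTC + 8h = 15:00 Lumeph Isles.

15:00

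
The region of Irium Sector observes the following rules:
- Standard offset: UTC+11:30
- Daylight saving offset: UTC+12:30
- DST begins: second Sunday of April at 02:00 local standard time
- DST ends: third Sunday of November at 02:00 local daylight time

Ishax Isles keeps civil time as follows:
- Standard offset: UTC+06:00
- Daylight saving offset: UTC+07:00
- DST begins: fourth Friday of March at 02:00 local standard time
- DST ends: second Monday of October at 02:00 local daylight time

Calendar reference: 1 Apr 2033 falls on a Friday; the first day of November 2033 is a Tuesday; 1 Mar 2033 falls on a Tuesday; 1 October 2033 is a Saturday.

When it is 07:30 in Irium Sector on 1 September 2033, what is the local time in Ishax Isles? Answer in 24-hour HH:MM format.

02:00

1 April 2033 is a Friday, so the first Sunday is April 3 and the second is April 10.
1 November 2033 is a Tuesday, so the first Sunday is November 6 and the third is November 20.
1 September 2033 falls between 10 April and 20 November, so daylight saving is in effect and Irium Sector is at UTC+12:30.
07:30 Irium Sector − 12h30m = 19:00 UTC (rolling into the previous day, 31 August 2033).
1 March 2033 is a Tuesday, so the first Friday is March 4 and the fourth is March 25.
1 October 2033 is a Saturday, so the first Monday is October 3 and the second is October 10.
At the standard offset (UTC+06:00), 19:00 UTC + 6h = 01:00 Ishax Isles standard time (rolling into the next day, 1 September 2033).
The standard-time date in Ishax Isles, 1 September 2033, falls between 25 March and 10 October, so daylight saving is in effect and Ishax Isles is at UTC+07:00.
19:00 UTC + 7h = 02:00 Ishax Isles (rolling into the next day, 1 September 2033).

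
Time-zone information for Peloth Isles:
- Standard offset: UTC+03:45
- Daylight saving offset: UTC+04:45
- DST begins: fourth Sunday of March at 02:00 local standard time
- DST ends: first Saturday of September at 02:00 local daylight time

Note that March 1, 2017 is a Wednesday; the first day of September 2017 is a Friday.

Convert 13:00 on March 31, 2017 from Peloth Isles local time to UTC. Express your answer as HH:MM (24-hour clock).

1 March 2017 is a Wednesday, so the first Sunday is March 5 and the fourth is March 26.
1 September 2017 is a Friday, so the first Saturday is September 2.
March 31, 2017 falls between 26 March and 2 September, so daylight saving is in effect and Peloth Isles is at UTC+04:45.
13:00 local − 4h45m = 08:15 UTC.

08:15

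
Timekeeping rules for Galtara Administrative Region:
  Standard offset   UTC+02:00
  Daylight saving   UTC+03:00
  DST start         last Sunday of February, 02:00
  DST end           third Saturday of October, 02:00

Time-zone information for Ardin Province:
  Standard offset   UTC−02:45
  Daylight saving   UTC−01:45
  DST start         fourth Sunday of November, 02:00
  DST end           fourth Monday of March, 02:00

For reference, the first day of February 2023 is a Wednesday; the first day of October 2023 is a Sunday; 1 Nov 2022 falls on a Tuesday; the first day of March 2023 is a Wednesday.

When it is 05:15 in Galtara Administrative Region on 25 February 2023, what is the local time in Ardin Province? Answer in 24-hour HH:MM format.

1 February 2023 is a Wednesday, so Sundays fall on 5, 12, 19, 26; the last is February 26.
1 October 2023 is a Sunday, so the first Saturday is October 7 and the third is October 21.
25 February 2023 is outside the daylight-saving period (26 February – 21 October), so Galtara Administrative Region is on standard time, UTC+02:00.
05:15 Galtara Administrative Region − 2h = 03:15 UTC.
1 November 2022 is a Tuesday, so the first Sunday is November 6 and the fourth is November 27.
1 March 2023 is a Wednesday, so the first Monday is March 6 and the fourth is March 27.
At the standard offset (UTC−02:45), 03:15 UTC − 2h45m = 00:30 Ardin Province standard time.
The standard-time date in Ardin Province, 25 February 2023, falls between 27 November 2022 and 27 March 2023, so daylight saving is in effect and Ardin Province is at UTC−01:45.
03:15 UTC − 1h45m = 01:30 Ardin Province.

01:30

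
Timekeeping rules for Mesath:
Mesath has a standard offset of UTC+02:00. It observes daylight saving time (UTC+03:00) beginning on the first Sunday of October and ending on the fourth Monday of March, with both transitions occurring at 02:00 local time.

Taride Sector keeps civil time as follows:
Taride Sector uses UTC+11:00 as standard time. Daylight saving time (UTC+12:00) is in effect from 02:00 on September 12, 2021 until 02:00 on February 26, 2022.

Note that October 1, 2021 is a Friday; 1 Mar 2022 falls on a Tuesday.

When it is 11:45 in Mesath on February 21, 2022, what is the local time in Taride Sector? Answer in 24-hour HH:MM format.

20:45

1 October 2021 is a Friday, so the first Sunday is October 3.
1 March 2022 is a Tuesday, so the first Monday is March 7 and the fourth is March 28.
February 21, 2022 falls between 3 October 2021 and 28 March 2022, so daylight saving is in effect and Mesath is at UTC+03:00.
11:45 Mesath − 3h = 08:45 UTC.
At the standard offset (UTC+11:00), 08:45 UTC + 11h = 19:45 Taride Sector standard time.
The standard-time date in Taride Sector, February 21, 2022, falls between 12 September 2021 and 26 February 2022, so daylight saving is in effect and Taride Sector is at UTC+12:00.
08:45 UTC + 12h = 20:45 Taride Sector.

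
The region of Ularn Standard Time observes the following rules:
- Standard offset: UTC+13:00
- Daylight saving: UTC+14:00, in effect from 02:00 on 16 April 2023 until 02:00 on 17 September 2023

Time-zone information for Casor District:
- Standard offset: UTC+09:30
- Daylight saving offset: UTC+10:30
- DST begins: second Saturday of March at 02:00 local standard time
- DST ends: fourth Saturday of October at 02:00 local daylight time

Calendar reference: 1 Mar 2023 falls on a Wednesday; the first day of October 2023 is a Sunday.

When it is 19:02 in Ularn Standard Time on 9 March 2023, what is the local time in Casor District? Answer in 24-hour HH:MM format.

9 March 2023 is outside the daylight-saving period (16 April – 17 September), so Ularn Standard Time is on standard time, UTC+13:00.
19:02 Ularn Standard Time − 13h = 06:02 UTC.
1 March 2023 is a Wednesday, so the first Saturday is March 4 and the second is March 11.
1 October 2023 is a Sunday, so the first Saturday is October 7 and the fourth is October 28.
At the standard offset (UTC+09:30), 06:02 UTC + 9h30m = 15:32 Casor District standard time.
Daylight saving runs 11 March – 28 October; the standard-time date in Casor District, 9 March 2023, is outside that window, so Casor District is on standard time at UTC+09:30.
06:02 UTC + 9h30m = 15:32 Casor District.

15:32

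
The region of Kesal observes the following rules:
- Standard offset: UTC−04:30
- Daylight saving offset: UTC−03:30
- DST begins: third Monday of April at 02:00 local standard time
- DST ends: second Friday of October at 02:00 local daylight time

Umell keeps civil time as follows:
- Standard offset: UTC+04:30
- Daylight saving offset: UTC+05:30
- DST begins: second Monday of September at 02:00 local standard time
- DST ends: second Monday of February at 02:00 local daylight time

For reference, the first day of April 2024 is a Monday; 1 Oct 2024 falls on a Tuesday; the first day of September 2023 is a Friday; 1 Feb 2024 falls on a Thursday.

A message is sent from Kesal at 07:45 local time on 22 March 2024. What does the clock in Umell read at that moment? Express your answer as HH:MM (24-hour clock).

16:45

1 April 2024 is a Monday, so the first Monday is April 1 and the third is April 15.
1 October 2024 is a Tuesday, so the first Friday is October 4 and the second is October 11.
22 March 2024 is outside the daylight-saving period (15 April – 11 October), so Kesal is on standard time, UTC−04:30.
07:45 Kesal + 4h30m = 12:15 UTC.
1 September 2023 is a Friday, so the first Monday is September 4 and the second is September 11.
1 February 2024 is a Thursday, so the first Monday is February 5 and the second is February 12.
At the standard offset (UTC+04:30), 12:15 UTC + 4h30m = 16:45 Umell standard time.
The standard-time date in Umell, 22 March 2024, is outside the daylight-saving period (11 September 2023 – 12 February 2024), so Umell is on standard time, UTC+04:30.
12:15 UTC + 4h30m = 16:45 Umell.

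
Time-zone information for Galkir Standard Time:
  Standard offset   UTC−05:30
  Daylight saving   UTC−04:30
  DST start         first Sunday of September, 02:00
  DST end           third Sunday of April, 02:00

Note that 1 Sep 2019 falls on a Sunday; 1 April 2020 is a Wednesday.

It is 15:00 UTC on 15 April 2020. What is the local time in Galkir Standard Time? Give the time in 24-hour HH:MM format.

10:30

1 September 2019 is a Sunday, so the first Sunday is September 1.
1 April 2020 is a Wednesday, so the first Sunday is April 5 and the third is April 19.
At the standard offset (UTC−05:30), 15:00 UTC − 5h30m = 09:30 Galkir Standard Time standard time.
The standard-time date in Galkir Standard Time, 15 April 2020, lies within the daylight-saving period (1 September 2019 – 19 April 2020), so Galkir Standard Time is on daylight time, UTC−04:30.
15:00 UTC − 4h30m = 10:30 local.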